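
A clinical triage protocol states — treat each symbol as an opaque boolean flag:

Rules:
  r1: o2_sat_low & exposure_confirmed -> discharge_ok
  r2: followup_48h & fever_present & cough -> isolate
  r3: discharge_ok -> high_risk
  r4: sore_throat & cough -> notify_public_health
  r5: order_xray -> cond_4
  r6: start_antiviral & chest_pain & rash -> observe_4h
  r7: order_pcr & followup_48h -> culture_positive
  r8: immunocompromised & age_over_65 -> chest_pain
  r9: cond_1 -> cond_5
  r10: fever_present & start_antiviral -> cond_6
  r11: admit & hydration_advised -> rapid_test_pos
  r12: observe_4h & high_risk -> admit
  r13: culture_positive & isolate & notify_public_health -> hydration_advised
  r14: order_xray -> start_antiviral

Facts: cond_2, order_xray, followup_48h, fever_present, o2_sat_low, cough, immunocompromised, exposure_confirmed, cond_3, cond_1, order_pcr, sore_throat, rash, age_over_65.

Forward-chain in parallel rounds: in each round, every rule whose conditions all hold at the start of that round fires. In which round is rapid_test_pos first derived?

4

[1] r1 [o2_sat_low & exposure_confirmed -> discharge_ok]; r2 [followup_48h & fever_present & cough -> isolate]; r4 [sore_throat & cough -> notify_public_health]; r5 [order_xray -> cond_4]; r7 [order_pcr & followup_48h -> culture_positive]; r8 [immunocompromised & age_over_65 -> chest_pain]; r9 [cond_1 -> cond_5]; r14 [order_xray -> start_antiviral]. ⇒ new: discharge_ok, isolate, notify_public_health, cond_4, culture_positive, chest_pain, cond_5, start_antiviral.
[2] r3 [discharge_ok -> high_risk]; r6 [start_antiviral & chest_pain & rash -> observe_4h]; r10 [fever_present & start_antiviral -> cond_6]; r13 [culture_positive & isolate & notify_public_health -> hydration_advised]. ⇒ new: high_risk, observe_4h, cond_6, hydration_advised.
[3] r12 [observe_4h & high_risk -> admit]. ⇒ new: admit.
[4] r11 [admit & hydration_advised -> rapid_test_pos]. ⇒ new: rapid_test_pos.
rapid_test_pos first appears in round 4.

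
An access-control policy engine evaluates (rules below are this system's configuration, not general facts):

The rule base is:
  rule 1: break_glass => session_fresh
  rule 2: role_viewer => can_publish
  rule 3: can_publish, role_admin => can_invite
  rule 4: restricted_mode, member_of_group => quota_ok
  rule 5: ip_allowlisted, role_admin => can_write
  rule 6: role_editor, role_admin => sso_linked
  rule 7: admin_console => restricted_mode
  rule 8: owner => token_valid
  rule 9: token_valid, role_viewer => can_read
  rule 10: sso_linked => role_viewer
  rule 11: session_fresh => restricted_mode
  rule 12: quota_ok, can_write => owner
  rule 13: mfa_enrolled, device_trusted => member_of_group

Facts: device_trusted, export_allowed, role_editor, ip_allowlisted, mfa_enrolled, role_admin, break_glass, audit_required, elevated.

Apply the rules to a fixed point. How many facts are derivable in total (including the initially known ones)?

Round 1 — rule 1, rule 5, rule 6, rule 13, derive session_fresh, can_write, sso_linked, member_of_group.
Round 2 — rule 10, rule 11, derive role_viewer, restricted_mode.
Round 3 — rule 2, rule 4, derive can_publish, quota_ok.
Round 4 — rule 3, rule 12, derive can_invite, owner.
Round 5 — rule 8, derive token_valid.
Round 6 — rule 9, derive can_read.
Closure: {audit_required, break_glass, can_invite, can_publish, can_read, can_write, device_trusted, elevated, export_allowed, ip_allowlisted, member_of_group, mfa_enrolled, owner, quota_ok, restricted_mode, role_admin, role_editor, role_viewer, session_fresh, sso_linked, token_valid} — 21 facts.

21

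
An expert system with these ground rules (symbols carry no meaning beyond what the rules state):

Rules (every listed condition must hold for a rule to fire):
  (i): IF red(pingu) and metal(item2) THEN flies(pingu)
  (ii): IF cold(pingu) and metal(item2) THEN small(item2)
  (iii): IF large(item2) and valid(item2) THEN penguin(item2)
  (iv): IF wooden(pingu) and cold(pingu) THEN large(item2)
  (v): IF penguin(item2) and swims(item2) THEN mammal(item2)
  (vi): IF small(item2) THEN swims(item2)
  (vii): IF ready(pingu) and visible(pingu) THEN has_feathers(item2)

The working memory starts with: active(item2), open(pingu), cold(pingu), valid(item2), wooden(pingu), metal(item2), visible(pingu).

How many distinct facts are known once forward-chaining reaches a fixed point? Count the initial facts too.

12

[1] (ii) [IF cold(pingu) and metal(item2) THEN small(item2)]; (iv) [IF wooden(pingu) and cold(pingu) THEN large(item2)]. ⇒ new: small(item2), large(item2).
[2] (iii) [IF large(item2) and valid(item2) THEN penguin(item2)]; (vi) [IF small(item2) THEN swims(item2)]. ⇒ new: penguin(item2), swims(item2).
[3] (v) [IF penguin(item2) and swims(item2) THEN mammal(item2)]. ⇒ new: mammal(item2).
Closure: {active(item2), cold(pingu), large(item2), mammal(item2), metal(item2), open(pingu), penguin(item2), small(item2), swims(item2), valid(item2), visible(pingu), wooden(pingu)} — 12 facts.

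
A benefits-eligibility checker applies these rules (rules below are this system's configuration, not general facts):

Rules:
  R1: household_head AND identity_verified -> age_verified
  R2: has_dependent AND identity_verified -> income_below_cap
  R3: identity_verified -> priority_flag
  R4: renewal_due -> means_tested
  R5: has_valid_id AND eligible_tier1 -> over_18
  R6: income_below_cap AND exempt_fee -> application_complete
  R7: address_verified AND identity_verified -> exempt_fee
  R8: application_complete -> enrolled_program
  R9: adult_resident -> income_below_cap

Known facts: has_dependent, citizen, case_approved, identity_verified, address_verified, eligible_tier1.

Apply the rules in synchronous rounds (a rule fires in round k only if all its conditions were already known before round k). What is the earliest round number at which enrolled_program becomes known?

3

Round 1 — R2, R3, R7, derive income_below_cap, priority_flag, exempt_fee.
Round 2 — R6, derive application_complete.
Round 3 — R8, derive enrolled_program.
enrolled_program first appears in round 3.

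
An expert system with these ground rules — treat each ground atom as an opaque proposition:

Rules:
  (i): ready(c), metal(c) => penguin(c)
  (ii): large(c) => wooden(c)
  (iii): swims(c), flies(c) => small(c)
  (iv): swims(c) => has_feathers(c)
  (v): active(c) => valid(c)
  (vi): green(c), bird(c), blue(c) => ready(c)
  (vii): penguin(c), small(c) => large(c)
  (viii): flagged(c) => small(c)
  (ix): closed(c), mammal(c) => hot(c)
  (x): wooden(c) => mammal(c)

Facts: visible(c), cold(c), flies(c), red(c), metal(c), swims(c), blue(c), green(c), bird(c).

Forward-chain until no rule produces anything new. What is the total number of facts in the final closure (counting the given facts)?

Round 1: (iii) [swims(c), flies(c) => small(c)]; (iv) [swims(c) => has_feathers(c)]; (vi) [green(c), bird(c), blue(c) => ready(c)]. Adds small(c), has_feathers(c), ready(c).
Round 2: (i) [ready(c), metal(c) => penguin(c)]. Adds penguin(c).
Round 3: (vii) [penguin(c), small(c) => large(c)]. Adds large(c).
Round 4: (ii) [large(c) => wooden(c)]. Adds wooden(c).
Round 5: (x) [wooden(c) => mammal(c)]. Adds mammal(c).
Closure: {bird(c), blue(c), cold(c), flies(c), green(c), has_feathers(c), large(c), mammal(c), metal(c), penguin(c), ready(c), red(c), small(c), swims(c), visible(c), wooden(c)} — 16 facts.

16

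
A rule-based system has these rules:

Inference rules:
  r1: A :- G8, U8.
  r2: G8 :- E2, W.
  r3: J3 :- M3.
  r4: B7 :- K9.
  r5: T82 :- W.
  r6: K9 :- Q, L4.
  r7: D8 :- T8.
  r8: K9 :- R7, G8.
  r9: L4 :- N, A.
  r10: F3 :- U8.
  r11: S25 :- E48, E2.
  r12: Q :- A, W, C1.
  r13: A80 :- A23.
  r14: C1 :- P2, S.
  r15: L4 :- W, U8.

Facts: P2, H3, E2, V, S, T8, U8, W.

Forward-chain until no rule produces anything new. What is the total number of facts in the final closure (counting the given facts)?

Round 1: r2 [G8 :- E2, W.]; r5 [T82 :- W.]; r7 [D8 :- T8.]; r10 [F3 :- U8.]; r14 [C1 :- P2, S.]; r15 [L4 :- W, U8.]. New: G8, T82, D8, F3, C1, L4.
Round 2: r1 [A :- G8, U8.]. New: A.
Round 3: r12 [Q :- A, W, C1.]. New: Q.
Round 4: r6 [K9 :- Q, L4.]. New: K9.
Round 5: r4 [B7 :- K9.]. New: B7.
Closure: {A, B7, C1, D8, E2, F3, G8, H3, K9, L4, P2, Q, S, T8, T82, U8, V, W} — 18 facts.

18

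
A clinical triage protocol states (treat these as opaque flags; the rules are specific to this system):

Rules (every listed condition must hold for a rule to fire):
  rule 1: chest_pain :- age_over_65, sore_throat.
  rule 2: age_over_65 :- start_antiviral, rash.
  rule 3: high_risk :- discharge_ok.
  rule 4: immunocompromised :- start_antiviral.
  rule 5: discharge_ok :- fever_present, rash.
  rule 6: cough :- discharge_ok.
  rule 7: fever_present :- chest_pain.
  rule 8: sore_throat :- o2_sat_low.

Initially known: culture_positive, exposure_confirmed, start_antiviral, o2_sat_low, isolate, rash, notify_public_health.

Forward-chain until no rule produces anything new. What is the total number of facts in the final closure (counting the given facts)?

15

Round 1: rule 2 [age_over_65 :- start_antiviral, rash.]; rule 4 [immunocompromised :- start_antiviral.]; rule 8 [sore_throat :- o2_sat_low.]. Adds age_over_65, immunocompromised, sore_throat.
Round 2: rule 1 [chest_pain :- age_over_65, sore_throat.]. Adds chest_pain.
Round 3: rule 7 [fever_present :- chest_pain.]. Adds fever_present.
Round 4: rule 5 [discharge_ok :- fever_present, rash.]. Adds discharge_ok.
Round 5: rule 3 [high_risk :- discharge_ok.]; rule 6 [cough :- discharge_ok.]. Adds high_risk, cough.
Closure: {age_over_65, chest_pain, cough, culture_positive, discharge_ok, exposure_confirmed, fever_present, high_risk, immunocompromised, isolate, notify_public_health, o2_sat_low, rash, sore_throat, start_antiviral} — 15 facts.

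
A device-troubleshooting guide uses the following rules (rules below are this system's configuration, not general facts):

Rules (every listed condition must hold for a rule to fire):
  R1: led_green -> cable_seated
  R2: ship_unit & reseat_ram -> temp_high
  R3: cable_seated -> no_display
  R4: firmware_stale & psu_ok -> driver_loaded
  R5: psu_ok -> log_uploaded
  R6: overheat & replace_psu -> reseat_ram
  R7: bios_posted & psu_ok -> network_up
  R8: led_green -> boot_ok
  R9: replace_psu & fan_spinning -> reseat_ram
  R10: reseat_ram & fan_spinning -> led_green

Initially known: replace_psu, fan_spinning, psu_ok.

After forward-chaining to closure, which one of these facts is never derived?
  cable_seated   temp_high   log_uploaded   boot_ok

Round 1 — R5, R9, derive log_uploaded, reseat_ram.
Round 2 — R10, derive led_green.
Round 3 — R1, R8, derive cable_seated, boot_ok.
Round 4 — R3, derive no_display.
Derived: cable_seated (round 3), log_uploaded (round 1), boot_ok (round 3). temp_high never appears in any round.

temp_high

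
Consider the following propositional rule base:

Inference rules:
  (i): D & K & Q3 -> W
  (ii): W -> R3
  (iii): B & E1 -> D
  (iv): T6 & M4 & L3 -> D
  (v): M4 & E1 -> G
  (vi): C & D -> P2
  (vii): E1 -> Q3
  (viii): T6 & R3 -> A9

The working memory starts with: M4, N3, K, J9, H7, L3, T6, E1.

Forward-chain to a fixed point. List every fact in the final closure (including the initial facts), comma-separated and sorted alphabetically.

Round 1 fires (iv), (v), (vii), giving D, G, Q3.
Round 2 fires (i), giving W.
Round 3 fires (ii), giving R3.
Round 4 fires (viii), giving A9.

A9, D, E1, G, H7, J9, K, L3, M4, N3, Q3, R3, T6, W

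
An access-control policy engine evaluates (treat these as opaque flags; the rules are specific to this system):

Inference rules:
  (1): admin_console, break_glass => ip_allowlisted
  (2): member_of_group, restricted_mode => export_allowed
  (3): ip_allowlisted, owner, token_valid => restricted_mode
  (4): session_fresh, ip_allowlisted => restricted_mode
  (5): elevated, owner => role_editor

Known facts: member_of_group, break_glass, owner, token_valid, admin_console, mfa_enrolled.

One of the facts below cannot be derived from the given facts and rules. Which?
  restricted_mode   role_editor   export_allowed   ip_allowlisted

role_editor

Round 1: (1) [admin_console, break_glass => ip_allowlisted]. New: ip_allowlisted.
Round 2: (3) [ip_allowlisted, owner, token_valid => restricted_mode]. New: restricted_mode.
Round 3: (2) [member_of_group, restricted_mode => export_allowed]. New: export_allowed.
Derived: export_allowed (round 3), restricted_mode (round 2), ip_allowlisted (round 1). role_editor never appears in any round.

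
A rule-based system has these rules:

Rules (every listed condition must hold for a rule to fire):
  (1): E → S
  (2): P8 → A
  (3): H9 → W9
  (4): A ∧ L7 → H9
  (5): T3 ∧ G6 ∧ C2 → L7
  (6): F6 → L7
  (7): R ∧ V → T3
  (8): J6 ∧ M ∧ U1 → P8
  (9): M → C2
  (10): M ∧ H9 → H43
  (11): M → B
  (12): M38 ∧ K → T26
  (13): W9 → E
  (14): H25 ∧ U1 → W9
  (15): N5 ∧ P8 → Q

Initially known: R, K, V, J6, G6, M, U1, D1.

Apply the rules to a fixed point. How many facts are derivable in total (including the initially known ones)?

19

Round 1 — (7), (8), (9), (11), derive T3, P8, C2, B.
Round 2 — (2), (5), derive A, L7.
Round 3 — (4), derive H9.
Round 4 — (3), (10), derive W9, H43.
Round 5 — (13), derive E.
Round 6 — (1), derive S.
Closure: {A, B, C2, D1, E, G6, H43, H9, J6, K, L7, M, P8, R, S, T3, U1, V, W9} — 19 facts.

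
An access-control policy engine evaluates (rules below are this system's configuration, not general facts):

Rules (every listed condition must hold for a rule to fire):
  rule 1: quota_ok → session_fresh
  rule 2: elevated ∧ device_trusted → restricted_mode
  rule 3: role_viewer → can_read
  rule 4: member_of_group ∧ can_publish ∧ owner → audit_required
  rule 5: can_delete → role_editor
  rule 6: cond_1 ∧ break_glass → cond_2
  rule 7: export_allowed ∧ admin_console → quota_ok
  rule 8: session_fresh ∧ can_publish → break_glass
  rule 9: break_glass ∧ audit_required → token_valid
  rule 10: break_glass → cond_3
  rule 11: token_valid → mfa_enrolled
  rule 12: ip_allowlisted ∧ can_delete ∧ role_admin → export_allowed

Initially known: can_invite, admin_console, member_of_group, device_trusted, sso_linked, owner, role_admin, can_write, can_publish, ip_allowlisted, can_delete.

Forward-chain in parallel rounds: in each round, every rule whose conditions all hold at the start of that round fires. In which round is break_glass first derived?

4

Round 1: rule 4 [member_of_group ∧ can_publish ∧ owner → audit_required]; rule 5 [can_delete → role_editor]; rule 12 [ip_allowlisted ∧ can_delete ∧ role_admin → export_allowed]. Adds audit_required, role_editor, export_allowed.
Round 2: rule 7 [export_allowed ∧ admin_console → quota_ok]. Adds quota_ok.
Round 3: rule 1 [quota_ok → session_fresh]. Adds session_fresh.
Round 4: rule 8 [session_fresh ∧ can_publish → break_glass]. Adds break_glass.
break_glass first appears in round 4.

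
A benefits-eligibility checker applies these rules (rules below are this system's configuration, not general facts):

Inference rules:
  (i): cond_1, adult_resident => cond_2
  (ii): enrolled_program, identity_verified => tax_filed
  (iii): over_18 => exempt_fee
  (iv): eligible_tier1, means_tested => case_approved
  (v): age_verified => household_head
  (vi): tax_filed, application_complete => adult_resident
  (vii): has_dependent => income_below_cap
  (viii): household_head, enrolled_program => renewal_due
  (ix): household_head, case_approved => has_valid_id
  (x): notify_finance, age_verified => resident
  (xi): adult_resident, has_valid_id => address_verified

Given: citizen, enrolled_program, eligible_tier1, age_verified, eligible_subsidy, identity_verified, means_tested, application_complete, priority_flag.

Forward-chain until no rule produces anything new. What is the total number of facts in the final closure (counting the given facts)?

16

Round 1: (ii) [enrolled_program, identity_verified => tax_filed]; (iv) [eligible_tier1, means_tested => case_approved]; (v) [age_verified => household_head]. Adds tax_filed, case_approved, household_head.
Round 2: (vi) [tax_filed, application_complete => adult_resident]; (viii) [household_head, enrolled_program => renewal_due]; (ix) [household_head, case_approved => has_valid_id]. Adds adult_resident, renewal_due, has_valid_id.
Round 3: (xi) [adult_resident, has_valid_id => address_verified]. Adds address_verified.
Closure: {address_verified, adult_resident, age_verified, application_complete, case_approved, citizen, eligible_subsidy, eligible_tier1, enrolled_program, has_valid_id, household_head, identity_verified, means_tested, priority_flag, renewal_due, tax_filed} — 16 facts.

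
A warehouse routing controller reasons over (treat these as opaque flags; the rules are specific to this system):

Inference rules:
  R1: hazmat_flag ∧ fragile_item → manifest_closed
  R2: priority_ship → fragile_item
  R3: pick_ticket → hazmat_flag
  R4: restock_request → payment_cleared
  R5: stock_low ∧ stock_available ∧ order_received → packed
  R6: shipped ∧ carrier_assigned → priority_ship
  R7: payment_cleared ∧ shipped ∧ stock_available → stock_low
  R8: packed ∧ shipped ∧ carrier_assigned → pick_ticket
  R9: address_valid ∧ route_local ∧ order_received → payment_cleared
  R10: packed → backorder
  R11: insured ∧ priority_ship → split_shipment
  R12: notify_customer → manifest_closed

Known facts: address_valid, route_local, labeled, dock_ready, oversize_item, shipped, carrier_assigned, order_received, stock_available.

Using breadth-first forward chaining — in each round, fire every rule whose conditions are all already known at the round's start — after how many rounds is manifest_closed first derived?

6

Round 1 fires R6, R9, giving priority_ship, payment_cleared.
Round 2 fires R2, R7, giving fragile_item, stock_low.
Round 3 fires R5, giving packed.
Round 4 fires R8, R10, giving pick_ticket, backorder.
Round 5 fires R3, giving hazmat_flag.
Round 6 fires R1, giving manifest_closed.
manifest_closed first appears in round 6.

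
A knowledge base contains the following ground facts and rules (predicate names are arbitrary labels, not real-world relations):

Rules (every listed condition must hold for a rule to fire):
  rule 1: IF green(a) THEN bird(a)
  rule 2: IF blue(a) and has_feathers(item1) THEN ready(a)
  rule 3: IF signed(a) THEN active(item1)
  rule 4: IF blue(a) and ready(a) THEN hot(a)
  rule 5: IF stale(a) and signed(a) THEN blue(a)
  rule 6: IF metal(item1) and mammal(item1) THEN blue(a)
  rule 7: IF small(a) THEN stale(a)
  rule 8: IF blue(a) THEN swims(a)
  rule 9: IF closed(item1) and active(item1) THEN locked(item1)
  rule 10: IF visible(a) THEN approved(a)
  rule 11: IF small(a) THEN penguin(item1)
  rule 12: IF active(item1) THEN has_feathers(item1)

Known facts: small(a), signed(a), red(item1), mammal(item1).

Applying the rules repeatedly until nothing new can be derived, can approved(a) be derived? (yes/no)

no

Round 1: rule 3 [IF signed(a) THEN active(item1)]; rule 7 [IF small(a) THEN stale(a)]; rule 11 [IF small(a) THEN penguin(item1)]. New: active(item1), stale(a), penguin(item1).
Round 2: rule 5 [IF stale(a) and signed(a) THEN blue(a)]; rule 12 [IF active(item1) THEN has_feathers(item1)]. New: blue(a), has_feathers(item1).
Round 3: rule 2 [IF blue(a) and has_feathers(item1) THEN ready(a)]; rule 8 [IF blue(a) THEN swims(a)]. New: ready(a), swims(a).
Round 4: rule 4 [IF blue(a) and ready(a) THEN hot(a)]. New: hot(a).
Fixed point reached. approved(a) is concluded only by rule 10; rule 10 needs visible(a) (never derived).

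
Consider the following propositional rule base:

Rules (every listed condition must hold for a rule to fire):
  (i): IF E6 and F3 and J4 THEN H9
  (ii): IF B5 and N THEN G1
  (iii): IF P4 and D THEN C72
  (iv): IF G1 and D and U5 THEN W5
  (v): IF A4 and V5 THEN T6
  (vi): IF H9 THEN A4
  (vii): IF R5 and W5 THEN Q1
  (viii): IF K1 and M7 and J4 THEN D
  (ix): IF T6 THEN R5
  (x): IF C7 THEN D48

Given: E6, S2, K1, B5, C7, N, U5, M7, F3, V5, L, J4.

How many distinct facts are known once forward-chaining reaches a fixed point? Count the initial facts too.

Round 1: (i) [IF E6 and F3 and J4 THEN H9]; (ii) [IF B5 and N THEN G1]; (viii) [IF K1 and M7 and J4 THEN D]; (x) [IF C7 THEN D48]. Adds H9, G1, D, D48.
Round 2: (iv) [IF G1 and D and U5 THEN W5]; (vi) [IF H9 THEN A4]. Adds W5, A4.
Round 3: (v) [IF A4 and V5 THEN T6]. Adds T6.
Round 4: (ix) [IF T6 THEN R5]. Adds R5.
Round 5: (vii) [IF R5 and W5 THEN Q1]. Adds Q1.
Closure: {A4, B5, C7, D, D48, E6, F3, G1, H9, J4, K1, L, M7, N, Q1, R5, S2, T6, U5, V5, W5} — 21 facts.

21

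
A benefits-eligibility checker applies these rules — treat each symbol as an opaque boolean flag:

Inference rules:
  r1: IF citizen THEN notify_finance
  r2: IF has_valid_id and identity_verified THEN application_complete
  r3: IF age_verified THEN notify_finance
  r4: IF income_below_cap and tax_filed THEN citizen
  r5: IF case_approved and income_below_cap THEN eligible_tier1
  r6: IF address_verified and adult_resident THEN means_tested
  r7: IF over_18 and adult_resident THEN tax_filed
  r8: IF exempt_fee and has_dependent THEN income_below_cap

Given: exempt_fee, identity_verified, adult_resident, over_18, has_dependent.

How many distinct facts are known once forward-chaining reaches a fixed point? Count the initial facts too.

9

Round 1 — r7, r8, derive tax_filed, income_below_cap.
Round 2 — r4, derive citizen.
Round 3 — r1, derive notify_finance.
Closure: {adult_resident, citizen, exempt_fee, has_dependent, identity_verified, income_below_cap, notify_finance, over_18, tax_filed} — 9 facts.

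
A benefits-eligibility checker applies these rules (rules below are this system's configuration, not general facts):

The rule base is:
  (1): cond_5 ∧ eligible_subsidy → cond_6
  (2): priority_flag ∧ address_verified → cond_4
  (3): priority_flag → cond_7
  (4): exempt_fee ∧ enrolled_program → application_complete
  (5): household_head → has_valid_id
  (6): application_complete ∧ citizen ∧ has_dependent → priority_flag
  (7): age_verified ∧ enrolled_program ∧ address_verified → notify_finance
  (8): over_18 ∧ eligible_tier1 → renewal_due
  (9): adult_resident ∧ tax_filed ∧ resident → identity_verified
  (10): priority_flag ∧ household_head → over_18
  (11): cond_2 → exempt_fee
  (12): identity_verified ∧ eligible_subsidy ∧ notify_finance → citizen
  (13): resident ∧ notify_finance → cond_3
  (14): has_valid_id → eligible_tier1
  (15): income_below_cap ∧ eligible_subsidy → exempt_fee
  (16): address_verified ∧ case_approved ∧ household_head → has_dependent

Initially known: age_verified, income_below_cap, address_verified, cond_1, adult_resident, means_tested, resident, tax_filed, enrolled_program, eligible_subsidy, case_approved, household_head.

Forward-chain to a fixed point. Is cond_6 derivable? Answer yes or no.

Round 1: (5) [household_head → has_valid_id]; (7) [age_verified ∧ enrolled_program ∧ address_verified → notify_finance]; (9) [adult_resident ∧ tax_filed ∧ resident → identity_verified]; (15) [income_below_cap ∧ eligible_subsidy → exempt_fee]; (16) [address_verified ∧ case_approved ∧ household_head → has_dependent]. Adds has_valid_id, notify_finance, identity_verified, exempt_fee, has_dependent.
Round 2: (4) [exempt_fee ∧ enrolled_program → application_complete]; (12) [identity_verified ∧ eligible_subsidy ∧ notify_finance → citizen]; (13) [resident ∧ notify_finance → cond_3]; (14) [has_valid_id → eligible_tier1]. Adds application_complete, citizen, cond_3, eligible_tier1.
Round 3: (6) [application_complete ∧ citizen ∧ has_dependent → priority_flag]. Adds priority_flag.
Round 4: (2) [priority_flag ∧ address_verified → cond_4]; (3) [priority_flag → cond_7]; (10) [priority_flag ∧ household_head → over_18]. Adds cond_4, cond_7, over_18.
Round 5: (8) [over_18 ∧ eligible_tier1 → renewal_due]. Adds renewal_due.
Fixed point reached. cond_6 is concluded only by (1); (1) needs cond_5 (never derived).

no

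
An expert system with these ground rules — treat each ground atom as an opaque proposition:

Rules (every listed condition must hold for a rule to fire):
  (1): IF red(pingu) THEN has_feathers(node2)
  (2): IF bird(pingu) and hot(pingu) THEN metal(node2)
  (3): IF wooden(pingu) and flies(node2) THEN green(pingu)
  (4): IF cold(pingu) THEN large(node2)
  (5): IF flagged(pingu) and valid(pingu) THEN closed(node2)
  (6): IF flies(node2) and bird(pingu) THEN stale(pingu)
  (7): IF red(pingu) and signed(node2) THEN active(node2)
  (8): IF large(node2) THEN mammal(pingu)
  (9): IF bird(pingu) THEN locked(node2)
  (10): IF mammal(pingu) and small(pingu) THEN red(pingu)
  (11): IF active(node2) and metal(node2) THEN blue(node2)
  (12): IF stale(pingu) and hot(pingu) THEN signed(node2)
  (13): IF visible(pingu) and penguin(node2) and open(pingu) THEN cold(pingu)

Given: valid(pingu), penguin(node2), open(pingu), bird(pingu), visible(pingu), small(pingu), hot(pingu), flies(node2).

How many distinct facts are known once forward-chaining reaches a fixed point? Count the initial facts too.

19

Round 1 — (2), (6), (9), (13), derive metal(node2), stale(pingu), locked(node2), cold(pingu).
Round 2 — (4), (12), derive large(node2), signed(node2).
Round 3 — (8), derive mammal(pingu).
Round 4 — (10), derive red(pingu).
Round 5 — (1), (7), derive has_feathers(node2), active(node2).
Round 6 — (11), derive blue(node2).
Closure: {active(node2), bird(pingu), blue(node2), cold(pingu), flies(node2), has_feathers(node2), hot(pingu), large(node2), locked(node2), mammal(pingu), metal(node2), open(pingu), penguin(node2), red(pingu), signed(node2), small(pingu), stale(pingu), valid(pingu), visible(pingu)} — 19 facts.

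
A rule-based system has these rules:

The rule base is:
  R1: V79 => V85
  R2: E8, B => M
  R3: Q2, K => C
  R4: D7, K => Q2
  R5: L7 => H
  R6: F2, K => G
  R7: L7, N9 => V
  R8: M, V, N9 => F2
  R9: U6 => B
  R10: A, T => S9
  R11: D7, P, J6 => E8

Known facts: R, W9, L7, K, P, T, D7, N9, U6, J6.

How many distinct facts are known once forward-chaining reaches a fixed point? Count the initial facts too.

[1] R4 [D7, K => Q2]; R5 [L7 => H]; R7 [L7, N9 => V]; R9 [U6 => B]; R11 [D7, P, J6 => E8]. ⇒ new: Q2, H, V, B, E8.
[2] R2 [E8, B => M]; R3 [Q2, K => C]. ⇒ new: M, C.
[3] R8 [M, V, N9 => F2]. ⇒ new: F2.
[4] R6 [F2, K => G]. ⇒ new: G.
Closure: {B, C, D7, E8, F2, G, H, J6, K, L7, M, N9, P, Q2, R, T, U6, V, W9} — 19 facts.

19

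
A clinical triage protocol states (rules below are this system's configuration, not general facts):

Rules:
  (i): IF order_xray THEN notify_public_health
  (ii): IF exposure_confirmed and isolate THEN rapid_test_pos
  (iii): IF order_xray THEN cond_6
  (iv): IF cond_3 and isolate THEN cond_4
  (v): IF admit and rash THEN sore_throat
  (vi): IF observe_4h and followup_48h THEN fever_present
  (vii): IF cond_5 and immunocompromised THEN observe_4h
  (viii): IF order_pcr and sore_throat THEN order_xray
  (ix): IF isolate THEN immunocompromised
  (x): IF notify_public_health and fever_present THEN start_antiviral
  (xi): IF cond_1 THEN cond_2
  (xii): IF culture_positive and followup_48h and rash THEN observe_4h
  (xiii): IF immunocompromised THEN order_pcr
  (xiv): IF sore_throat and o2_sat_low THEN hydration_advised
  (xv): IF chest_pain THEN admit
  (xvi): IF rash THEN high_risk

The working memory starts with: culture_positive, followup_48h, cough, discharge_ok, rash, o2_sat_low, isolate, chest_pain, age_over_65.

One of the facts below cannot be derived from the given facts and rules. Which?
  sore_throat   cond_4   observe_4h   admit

cond_4

[1] (ix) [IF isolate THEN immunocompromised]; (xii) [IF culture_positive and followup_48h and rash THEN observe_4h]; (xv) [IF chest_pain THEN admit]; (xvi) [IF rash THEN high_risk]. ⇒ new: immunocompromised, observe_4h, admit, high_risk.
[2] (v) [IF admit and rash THEN sore_throat]; (vi) [IF observe_4h and followup_48h THEN fever_present]; (xiii) [IF immunocompromised THEN order_pcr]. ⇒ new: sore_throat, fever_present, order_pcr.
[3] (viii) [IF order_pcr and sore_throat THEN order_xray]; (xiv) [IF sore_throat and o2_sat_low THEN hydration_advised]. ⇒ new: order_xray, hydration_advised.
[4] (i) [IF order_xray THEN notify_public_health]; (iii) [IF order_xray THEN cond_6]. ⇒ new: notify_public_health, cond_6.
[5] (x) [IF notify_public_health and fever_present THEN start_antiviral]. ⇒ new: start_antiviral.
Derived: sore_throat (round 2), admit (round 1), observe_4h (round 1). cond_4 never appears in any round.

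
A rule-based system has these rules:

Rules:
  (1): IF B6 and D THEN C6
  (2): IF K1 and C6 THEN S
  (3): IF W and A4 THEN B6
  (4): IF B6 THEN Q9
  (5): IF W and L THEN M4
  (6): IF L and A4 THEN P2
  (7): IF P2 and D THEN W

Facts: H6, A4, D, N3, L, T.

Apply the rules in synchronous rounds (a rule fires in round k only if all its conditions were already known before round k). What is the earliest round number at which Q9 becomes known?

Round 1: (6) [IF L and A4 THEN P2]. Adds P2.
Round 2: (7) [IF P2 and D THEN W]. Adds W.
Round 3: (3) [IF W and A4 THEN B6]; (5) [IF W and L THEN M4]. Adds B6, M4.
Round 4: (1) [IF B6 and D THEN C6]; (4) [IF B6 THEN Q9]. Adds C6, Q9.
Q9 first appears in round 4.

4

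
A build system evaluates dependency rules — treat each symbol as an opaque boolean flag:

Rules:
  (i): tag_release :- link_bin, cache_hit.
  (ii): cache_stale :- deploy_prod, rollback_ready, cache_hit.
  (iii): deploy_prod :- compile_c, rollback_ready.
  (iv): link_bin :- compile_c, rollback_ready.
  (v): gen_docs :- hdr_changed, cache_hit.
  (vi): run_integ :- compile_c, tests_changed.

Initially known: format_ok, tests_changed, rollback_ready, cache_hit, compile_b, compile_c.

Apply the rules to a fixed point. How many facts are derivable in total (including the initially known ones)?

Round 1 — (iii), (iv), (vi), derive deploy_prod, link_bin, run_integ.
Round 2 — (i), (ii), derive tag_release, cache_stale.
Closure: {cache_hit, cache_stale, compile_b, compile_c, deploy_prod, format_ok, link_bin, rollback_ready, run_integ, tag_release, tests_changed} — 11 facts.

11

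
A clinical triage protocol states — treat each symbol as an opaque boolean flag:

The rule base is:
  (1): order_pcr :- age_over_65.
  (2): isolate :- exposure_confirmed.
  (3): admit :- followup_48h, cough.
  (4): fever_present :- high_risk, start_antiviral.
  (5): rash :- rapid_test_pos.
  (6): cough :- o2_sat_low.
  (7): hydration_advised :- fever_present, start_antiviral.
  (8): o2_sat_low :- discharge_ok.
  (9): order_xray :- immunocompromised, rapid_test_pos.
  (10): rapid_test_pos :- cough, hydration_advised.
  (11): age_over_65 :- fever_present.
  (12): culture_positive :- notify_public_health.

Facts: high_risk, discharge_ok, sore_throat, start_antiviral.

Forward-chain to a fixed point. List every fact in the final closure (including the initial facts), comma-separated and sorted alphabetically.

age_over_65, cough, discharge_ok, fever_present, high_risk, hydration_advised, o2_sat_low, order_pcr, rapid_test_pos, rash, sore_throat, start_antiviral

Round 1: (4) [fever_present :- high_risk, start_antiviral.]; (8) [o2_sat_low :- discharge_ok.]. New: fever_present, o2_sat_low.
Round 2: (6) [cough :- o2_sat_low.]; (7) [hydration_advised :- fever_present, start_antiviral.]; (11) [age_over_65 :- fever_present.]. New: cough, hydration_advised, age_over_65.
Round 3: (1) [order_pcr :- age_over_65.]; (10) [rapid_test_pos :- cough, hydration_advised.]. New: order_pcr, rapid_test_pos.
Round 4: (5) [rash :- rapid_test_pos.]. New: rash.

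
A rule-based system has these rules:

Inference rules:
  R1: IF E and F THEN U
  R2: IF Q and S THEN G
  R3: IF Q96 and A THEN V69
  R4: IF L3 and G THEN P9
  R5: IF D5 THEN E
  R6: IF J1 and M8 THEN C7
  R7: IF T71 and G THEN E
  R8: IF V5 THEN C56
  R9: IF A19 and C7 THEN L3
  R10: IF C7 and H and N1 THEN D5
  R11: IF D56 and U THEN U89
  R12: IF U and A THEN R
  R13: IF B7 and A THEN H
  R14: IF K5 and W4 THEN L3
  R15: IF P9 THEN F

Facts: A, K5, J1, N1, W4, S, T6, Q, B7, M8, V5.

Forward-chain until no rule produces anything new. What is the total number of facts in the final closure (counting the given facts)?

Round 1: R2 [IF Q and S THEN G]; R6 [IF J1 and M8 THEN C7]; R8 [IF V5 THEN C56]; R13 [IF B7 and A THEN H]; R14 [IF K5 and W4 THEN L3]. Adds G, C7, C56, H, L3.
Round 2: R4 [IF L3 and G THEN P9]; R10 [IF C7 and H and N1 THEN D5]. Adds P9, D5.
Round 3: R5 [IF D5 THEN E]; R15 [IF P9 THEN F]. Adds E, F.
Round 4: R1 [IF E and F THEN U]. Adds U.
Round 5: R12 [IF U and A THEN R]. Adds R.
Closure: {A, B7, C56, C7, D5, E, F, G, H, J1, K5, L3, M8, N1, P9, Q, R, S, T6, U, V5, W4} — 22 facts.

22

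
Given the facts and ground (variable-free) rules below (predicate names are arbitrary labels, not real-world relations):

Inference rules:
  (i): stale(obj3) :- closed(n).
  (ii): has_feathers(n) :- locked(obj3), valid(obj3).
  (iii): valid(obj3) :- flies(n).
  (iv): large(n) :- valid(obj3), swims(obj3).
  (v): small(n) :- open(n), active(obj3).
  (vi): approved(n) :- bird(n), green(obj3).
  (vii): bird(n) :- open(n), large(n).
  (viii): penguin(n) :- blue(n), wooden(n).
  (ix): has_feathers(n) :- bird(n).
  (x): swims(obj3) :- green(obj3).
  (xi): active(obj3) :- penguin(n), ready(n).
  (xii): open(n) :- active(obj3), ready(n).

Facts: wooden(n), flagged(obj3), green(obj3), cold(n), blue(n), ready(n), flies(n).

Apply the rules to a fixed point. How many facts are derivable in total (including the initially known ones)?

[1] (iii) [valid(obj3) :- flies(n).]; (viii) [penguin(n) :- blue(n), wooden(n).]; (x) [swims(obj3) :- green(obj3).]. ⇒ new: valid(obj3), penguin(n), swims(obj3).
[2] (iv) [large(n) :- valid(obj3), swims(obj3).]; (xi) [active(obj3) :- penguin(n), ready(n).]. ⇒ new: large(n), active(obj3).
[3] (xii) [open(n) :- active(obj3), ready(n).]. ⇒ new: open(n).
[4] (v) [small(n) :- open(n), active(obj3).]; (vii) [bird(n) :- open(n), large(n).]. ⇒ new: small(n), bird(n).
[5] (vi) [approved(n) :- bird(n), green(obj3).]; (ix) [has_feathers(n) :- bird(n).]. ⇒ new: approved(n), has_feathers(n).
Closure: {active(obj3), approved(n), bird(n), blue(n), cold(n), flagged(obj3), flies(n), green(obj3), has_feathers(n), large(n), open(n), penguin(n), ready(n), small(n), swims(obj3), valid(obj3), wooden(n)} — 17 facts.

17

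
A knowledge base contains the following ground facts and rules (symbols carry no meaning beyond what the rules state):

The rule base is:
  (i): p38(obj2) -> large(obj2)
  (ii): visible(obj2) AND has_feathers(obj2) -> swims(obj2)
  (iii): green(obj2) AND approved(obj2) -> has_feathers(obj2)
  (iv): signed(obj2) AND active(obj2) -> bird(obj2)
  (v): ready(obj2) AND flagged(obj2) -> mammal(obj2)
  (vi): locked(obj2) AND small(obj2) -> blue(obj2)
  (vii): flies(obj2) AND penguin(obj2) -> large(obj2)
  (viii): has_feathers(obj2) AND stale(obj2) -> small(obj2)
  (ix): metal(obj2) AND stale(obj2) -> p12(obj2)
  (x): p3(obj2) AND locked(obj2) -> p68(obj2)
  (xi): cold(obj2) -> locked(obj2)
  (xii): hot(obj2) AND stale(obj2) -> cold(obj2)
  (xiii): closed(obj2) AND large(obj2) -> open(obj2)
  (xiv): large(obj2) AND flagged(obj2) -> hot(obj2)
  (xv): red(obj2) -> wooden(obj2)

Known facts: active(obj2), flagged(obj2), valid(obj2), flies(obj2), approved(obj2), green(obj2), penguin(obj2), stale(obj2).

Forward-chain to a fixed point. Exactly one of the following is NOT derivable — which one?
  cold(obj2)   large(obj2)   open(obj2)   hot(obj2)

open(obj2)

Round 1 — (iii), (vii), derive has_feathers(obj2), large(obj2).
Round 2 — (viii), (xiv), derive small(obj2), hot(obj2).
Round 3 — (xii), derive cold(obj2).
Round 4 — (xi), derive locked(obj2).
Round 5 — (vi), derive blue(obj2).
Derived: cold(obj2) (round 3), large(obj2) (round 1), hot(obj2) (round 2). open(obj2) never appears in any round.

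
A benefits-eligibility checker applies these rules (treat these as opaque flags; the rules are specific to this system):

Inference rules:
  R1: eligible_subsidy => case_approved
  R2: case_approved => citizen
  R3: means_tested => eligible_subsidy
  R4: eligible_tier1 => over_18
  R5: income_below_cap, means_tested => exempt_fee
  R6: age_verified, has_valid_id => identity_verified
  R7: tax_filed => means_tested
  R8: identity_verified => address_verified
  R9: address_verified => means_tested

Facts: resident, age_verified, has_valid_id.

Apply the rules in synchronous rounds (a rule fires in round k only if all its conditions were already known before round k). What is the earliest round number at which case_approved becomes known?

5

Round 1: R6 [age_verified, has_valid_id => identity_verified]. New: identity_verified.
Round 2: R8 [identity_verified => address_verified]. New: address_verified.
Round 3: R9 [address_verified => means_tested]. New: means_tested.
Round 4: R3 [means_tested => eligible_subsidy]. New: eligible_subsidy.
Round 5: R1 [eligible_subsidy => case_approved]. New: case_approved.
case_approved first appears in round 5.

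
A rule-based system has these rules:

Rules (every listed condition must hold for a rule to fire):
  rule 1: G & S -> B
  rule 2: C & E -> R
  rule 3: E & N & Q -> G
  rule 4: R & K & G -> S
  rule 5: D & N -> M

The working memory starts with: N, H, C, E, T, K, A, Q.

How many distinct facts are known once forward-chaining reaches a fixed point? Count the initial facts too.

Round 1: rule 2 [C & E -> R]; rule 3 [E & N & Q -> G]. New: R, G.
Round 2: rule 4 [R & K & G -> S]. New: S.
Round 3: rule 1 [G & S -> B]. New: B.
Closure: {A, B, C, E, G, H, K, N, Q, R, S, T} — 12 facts.

12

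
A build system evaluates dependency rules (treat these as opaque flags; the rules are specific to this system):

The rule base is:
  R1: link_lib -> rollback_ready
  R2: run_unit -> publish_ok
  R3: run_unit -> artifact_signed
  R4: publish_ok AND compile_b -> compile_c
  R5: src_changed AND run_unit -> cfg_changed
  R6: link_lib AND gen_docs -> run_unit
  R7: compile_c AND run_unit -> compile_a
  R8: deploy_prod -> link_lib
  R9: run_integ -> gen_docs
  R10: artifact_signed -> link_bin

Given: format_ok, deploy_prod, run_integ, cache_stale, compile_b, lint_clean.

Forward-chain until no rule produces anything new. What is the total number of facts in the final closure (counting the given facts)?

[1] R8 [deploy_prod -> link_lib]; R9 [run_integ -> gen_docs]. ⇒ new: link_lib, gen_docs.
[2] R1 [link_lib -> rollback_ready]; R6 [link_lib AND gen_docs -> run_unit]. ⇒ new: rollback_ready, run_unit.
[3] R2 [run_unit -> publish_ok]; R3 [run_unit -> artifact_signed]. ⇒ new: publish_ok, artifact_signed.
[4] R4 [publish_ok AND compile_b -> compile_c]; R10 [artifact_signed -> link_bin]. ⇒ new: compile_c, link_bin.
[5] R7 [compile_c AND run_unit -> compile_a]. ⇒ new: compile_a.
Closure: {artifact_signed, cache_stale, compile_a, compile_b, compile_c, deploy_prod, format_ok, gen_docs, link_bin, link_lib, lint_clean, publish_ok, rollback_ready, run_integ, run_unit} — 15 facts.

15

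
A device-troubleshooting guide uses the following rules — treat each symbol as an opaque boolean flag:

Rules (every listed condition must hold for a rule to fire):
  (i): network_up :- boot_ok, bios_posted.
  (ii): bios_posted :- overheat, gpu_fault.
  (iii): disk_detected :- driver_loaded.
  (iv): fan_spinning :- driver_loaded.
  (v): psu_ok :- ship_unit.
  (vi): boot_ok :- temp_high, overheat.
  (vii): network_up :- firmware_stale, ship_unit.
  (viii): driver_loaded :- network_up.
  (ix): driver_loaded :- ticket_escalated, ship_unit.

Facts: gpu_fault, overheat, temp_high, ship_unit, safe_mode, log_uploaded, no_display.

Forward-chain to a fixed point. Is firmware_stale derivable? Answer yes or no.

Round 1: (ii) [bios_posted :- overheat, gpu_fault.]; (v) [psu_ok :- ship_unit.]; (vi) [boot_ok :- temp_high, overheat.]. Adds bios_posted, psu_ok, boot_ok.
Round 2: (i) [network_up :- boot_ok, bios_posted.]. Adds network_up.
Round 3: (viii) [driver_loaded :- network_up.]. Adds driver_loaded.
Round 4: (iii) [disk_detected :- driver_loaded.]; (iv) [fan_spinning :- driver_loaded.]. Adds disk_detected, fan_spinning.
Fixed point reached. No rule has firmware_stale as a consequent, and it is not given.

no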